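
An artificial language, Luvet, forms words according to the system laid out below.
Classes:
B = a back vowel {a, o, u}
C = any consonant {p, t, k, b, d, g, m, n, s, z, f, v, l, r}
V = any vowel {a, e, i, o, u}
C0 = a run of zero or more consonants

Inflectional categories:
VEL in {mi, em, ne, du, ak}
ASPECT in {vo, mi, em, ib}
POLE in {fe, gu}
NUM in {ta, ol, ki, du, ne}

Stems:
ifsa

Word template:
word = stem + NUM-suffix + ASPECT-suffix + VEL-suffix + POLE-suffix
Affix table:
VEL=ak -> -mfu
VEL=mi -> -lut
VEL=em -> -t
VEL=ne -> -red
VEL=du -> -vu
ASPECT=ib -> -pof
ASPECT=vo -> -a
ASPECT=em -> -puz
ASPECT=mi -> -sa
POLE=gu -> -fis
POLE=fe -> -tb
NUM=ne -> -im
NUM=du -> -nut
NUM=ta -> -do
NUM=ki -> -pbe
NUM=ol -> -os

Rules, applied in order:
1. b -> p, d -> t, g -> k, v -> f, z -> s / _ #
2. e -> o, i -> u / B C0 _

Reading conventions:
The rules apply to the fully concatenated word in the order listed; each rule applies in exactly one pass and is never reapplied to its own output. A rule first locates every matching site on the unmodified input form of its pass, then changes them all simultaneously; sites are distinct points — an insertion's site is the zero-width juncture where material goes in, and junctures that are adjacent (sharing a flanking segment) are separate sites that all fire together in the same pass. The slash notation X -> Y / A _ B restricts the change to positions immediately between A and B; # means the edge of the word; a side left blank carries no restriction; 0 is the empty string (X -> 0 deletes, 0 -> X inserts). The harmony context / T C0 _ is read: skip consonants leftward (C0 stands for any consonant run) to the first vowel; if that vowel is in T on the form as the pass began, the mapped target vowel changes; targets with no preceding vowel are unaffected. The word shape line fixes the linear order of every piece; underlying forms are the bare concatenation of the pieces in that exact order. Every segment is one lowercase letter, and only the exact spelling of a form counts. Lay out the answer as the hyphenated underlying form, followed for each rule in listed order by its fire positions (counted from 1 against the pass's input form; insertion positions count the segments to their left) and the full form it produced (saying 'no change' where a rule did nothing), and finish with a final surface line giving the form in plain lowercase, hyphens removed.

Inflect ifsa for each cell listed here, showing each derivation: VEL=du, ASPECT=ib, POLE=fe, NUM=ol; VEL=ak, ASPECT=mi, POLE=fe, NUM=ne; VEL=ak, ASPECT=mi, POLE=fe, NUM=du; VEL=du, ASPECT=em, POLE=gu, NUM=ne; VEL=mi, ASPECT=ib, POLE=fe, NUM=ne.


cell VEL=du, ASPECT=ib, POLE=fe, NUM=ol:
underlying: ifsa-os-pof-vu-tb
1. b -> p, d -> t, g -> k, v -> f, z -> s / _ #: fires at position(s) 13: ifsaospofvutp
2. e -> o, i -> u / B C0 _: no change
surface: ifsaospofvutp

cell VEL=ak, ASPECT=mi, POLE=fe, NUM=ne:
underlying: ifsa-im-sa-mfu-tb
1. b -> p, d -> t, g -> k, v -> f, z -> s / _ #: fires at position(s) 13: ifsaimsamfutp
2. e -> o, i -> u / B C0 _: fires at position(s) 5: ifsaumsamfutp
surface: ifsaumsamfutp

cell VEL=ak, ASPECT=mi, POLE=fe, NUM=du:
underlying: ifsa-nut-sa-mfu-tb
1. b -> p, d -> t, g -> k, v -> f, z -> s / _ #: fires at position(s) 14: ifsanutsamfutp
2. e -> o, i -> u / B C0 _: no change
surface: ifsanutsamfutp

cell VEL=du, ASPECT=em, POLE=gu, NUM=ne:
underlying: ifsa-im-puz-vu-fis
1. b -> p, d -> t, g -> k, v -> f, z -> s / _ #: no change
2. e -> o, i -> u / B C0 _: fires at position(s) 5, 13: ifsaumpuzvufus
surface: ifsaumpuzvufus

cell VEL=mi, ASPECT=ib, POLE=fe, NUM=ne:
underlying: ifsa-im-pof-lut-tb
1. b -> p, d -> t, g -> k, v -> f, z -> s / _ #: fires at position(s) 14: ifsaimpofluttp
2. e -> o, i -> u / B C0 _: fires at position(s) 5: ifsaumpofluttp
surface: ifsaumpofluttp


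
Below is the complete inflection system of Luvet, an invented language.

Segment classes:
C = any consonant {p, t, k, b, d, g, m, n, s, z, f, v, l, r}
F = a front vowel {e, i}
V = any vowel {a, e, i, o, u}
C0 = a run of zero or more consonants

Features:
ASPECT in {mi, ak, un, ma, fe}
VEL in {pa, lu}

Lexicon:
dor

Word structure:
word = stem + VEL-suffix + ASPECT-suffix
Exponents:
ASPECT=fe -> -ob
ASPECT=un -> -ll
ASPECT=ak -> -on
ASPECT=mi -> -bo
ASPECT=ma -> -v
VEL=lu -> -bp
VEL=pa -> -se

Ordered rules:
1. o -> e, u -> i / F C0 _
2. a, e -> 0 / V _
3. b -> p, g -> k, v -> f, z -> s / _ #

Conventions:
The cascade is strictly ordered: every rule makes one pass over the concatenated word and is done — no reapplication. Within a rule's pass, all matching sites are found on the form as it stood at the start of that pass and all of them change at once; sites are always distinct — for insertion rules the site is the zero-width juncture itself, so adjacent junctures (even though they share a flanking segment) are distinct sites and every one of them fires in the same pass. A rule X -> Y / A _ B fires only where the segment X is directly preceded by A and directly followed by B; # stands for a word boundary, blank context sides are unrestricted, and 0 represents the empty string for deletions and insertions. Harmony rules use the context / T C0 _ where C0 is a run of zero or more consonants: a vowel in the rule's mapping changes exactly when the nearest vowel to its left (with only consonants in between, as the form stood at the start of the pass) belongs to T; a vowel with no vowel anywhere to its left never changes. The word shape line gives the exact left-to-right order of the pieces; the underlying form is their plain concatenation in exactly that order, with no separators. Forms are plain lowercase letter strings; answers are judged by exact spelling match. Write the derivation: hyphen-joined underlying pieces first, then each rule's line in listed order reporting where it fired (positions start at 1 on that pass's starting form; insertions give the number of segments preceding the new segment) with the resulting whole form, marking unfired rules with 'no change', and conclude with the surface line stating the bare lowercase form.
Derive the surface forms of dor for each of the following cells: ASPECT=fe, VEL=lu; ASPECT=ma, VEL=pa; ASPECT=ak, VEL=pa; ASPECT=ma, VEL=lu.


cell ASPECT=fe, VEL=lu:
underlying: dor-bp-ob
1. o -> e, u -> i / F C0 _: no change
2. a, e -> 0 / V _: no change
3. b -> p, g -> k, v -> f, z -> s / _ #: fires at position(s) 7: dorbpop
surface: dorbpop

cell ASPECT=ma, VEL=pa:
underlying: dor-se-v
1. o -> e, u -> i / F C0 _: no change
2. a, e -> 0 / V _: no change
3. b -> p, g -> k, v -> f, z -> s / _ #: fires at position(s) 6: dorsef
surface: dorsef

cell ASPECT=ak, VEL=pa:
underlying: dor-se-on
1. o -> e, u -> i / F C0 _: fires at position(s) 6: dorseen
2. a, e -> 0 / V _: fires at position(s) 6: dorsen
3. b -> p, g -> k, v -> f, z -> s / _ #: no change
surface: dorsen

cell ASPECT=ma, VEL=lu:
underlying: dor-bp-v
1. o -> e, u -> i / F C0 _: no change
2. a, e -> 0 / V _: no change
3. b -> p, g -> k, v -> f, z -> s / _ #: fires at position(s) 6: dorbpf
surface: dorbpf


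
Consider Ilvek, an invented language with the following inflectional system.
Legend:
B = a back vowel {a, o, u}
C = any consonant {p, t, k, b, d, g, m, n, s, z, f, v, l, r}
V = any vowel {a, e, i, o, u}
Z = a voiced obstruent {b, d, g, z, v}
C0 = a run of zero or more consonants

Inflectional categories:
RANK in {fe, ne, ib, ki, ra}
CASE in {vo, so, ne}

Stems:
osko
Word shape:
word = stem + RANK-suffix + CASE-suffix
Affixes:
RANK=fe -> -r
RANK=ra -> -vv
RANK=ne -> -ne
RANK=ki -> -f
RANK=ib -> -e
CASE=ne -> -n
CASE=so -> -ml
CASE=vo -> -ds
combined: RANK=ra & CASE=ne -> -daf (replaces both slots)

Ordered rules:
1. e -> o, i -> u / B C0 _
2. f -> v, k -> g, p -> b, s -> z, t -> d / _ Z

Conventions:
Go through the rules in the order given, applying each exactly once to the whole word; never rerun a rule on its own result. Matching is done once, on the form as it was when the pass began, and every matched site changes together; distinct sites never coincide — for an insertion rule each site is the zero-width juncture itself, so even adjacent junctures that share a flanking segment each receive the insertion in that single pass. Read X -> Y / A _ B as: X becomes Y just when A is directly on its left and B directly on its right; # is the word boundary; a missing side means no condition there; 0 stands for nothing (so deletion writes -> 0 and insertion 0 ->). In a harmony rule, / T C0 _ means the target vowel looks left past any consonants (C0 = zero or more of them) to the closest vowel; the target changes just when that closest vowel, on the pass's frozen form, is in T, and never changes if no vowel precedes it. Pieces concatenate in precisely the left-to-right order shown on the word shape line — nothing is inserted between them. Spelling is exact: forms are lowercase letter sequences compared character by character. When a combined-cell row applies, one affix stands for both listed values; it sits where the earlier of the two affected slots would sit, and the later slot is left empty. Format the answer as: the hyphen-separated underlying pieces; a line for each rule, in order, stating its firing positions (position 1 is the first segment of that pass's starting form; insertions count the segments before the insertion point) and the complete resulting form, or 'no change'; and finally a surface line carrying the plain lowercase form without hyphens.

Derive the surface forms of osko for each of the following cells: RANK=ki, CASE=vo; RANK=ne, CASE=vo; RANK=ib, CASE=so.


cell RANK=ki, CASE=vo:
underlying: osko-f-ds
1. e -> o, i -> u / B C0 _: no change
2. f -> v, k -> g, p -> b, s -> z, t -> d / _ Z: fires at position(s) 5: oskovds
surface: oskovds

cell RANK=ne, CASE=vo:
underlying: osko-ne-ds
1. e -> o, i -> u / B C0 _: fires at position(s) 6: oskonods
2. f -> v, k -> g, p -> b, s -> z, t -> d / _ Z: no change
surface: oskonods

cell RANK=ib, CASE=so:
underlying: osko-e-ml
1. e -> o, i -> u / B C0 _: fires at position(s) 5: oskooml
2. f -> v, k -> g, p -> b, s -> z, t -> d / _ Z: no change
surface: oskooml


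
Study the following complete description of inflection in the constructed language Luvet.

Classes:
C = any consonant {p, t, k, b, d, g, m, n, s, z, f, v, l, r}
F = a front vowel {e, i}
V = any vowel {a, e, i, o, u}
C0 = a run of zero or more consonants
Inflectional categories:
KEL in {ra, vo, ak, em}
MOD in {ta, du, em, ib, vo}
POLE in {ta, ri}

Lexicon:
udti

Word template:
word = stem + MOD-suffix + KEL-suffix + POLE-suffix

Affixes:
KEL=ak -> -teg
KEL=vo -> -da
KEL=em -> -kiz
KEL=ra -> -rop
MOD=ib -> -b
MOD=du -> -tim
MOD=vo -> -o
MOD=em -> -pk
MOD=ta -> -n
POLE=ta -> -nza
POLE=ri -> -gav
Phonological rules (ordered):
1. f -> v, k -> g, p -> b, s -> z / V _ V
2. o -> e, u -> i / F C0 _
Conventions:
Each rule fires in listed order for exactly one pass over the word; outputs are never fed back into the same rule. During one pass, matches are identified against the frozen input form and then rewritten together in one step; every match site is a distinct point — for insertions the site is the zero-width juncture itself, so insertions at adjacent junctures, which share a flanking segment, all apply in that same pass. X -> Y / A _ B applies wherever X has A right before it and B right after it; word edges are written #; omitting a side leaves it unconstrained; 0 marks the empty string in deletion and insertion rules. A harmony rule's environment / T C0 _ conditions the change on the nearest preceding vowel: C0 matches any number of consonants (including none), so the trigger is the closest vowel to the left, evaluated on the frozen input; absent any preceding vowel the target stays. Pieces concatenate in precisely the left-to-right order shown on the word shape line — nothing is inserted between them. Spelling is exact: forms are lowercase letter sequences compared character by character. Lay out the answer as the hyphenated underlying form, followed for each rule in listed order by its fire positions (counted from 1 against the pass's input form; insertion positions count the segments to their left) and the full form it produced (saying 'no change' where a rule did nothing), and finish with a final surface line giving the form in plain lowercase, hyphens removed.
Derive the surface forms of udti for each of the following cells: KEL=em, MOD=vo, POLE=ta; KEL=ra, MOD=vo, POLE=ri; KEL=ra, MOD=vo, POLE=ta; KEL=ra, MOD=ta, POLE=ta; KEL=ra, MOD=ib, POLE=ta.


cell KEL=em, MOD=vo, POLE=ta:
underlying: udti-o-kiz-nza
1. f -> v, k -> g, p -> b, s -> z / V _ V: fires at position(s) 6: udtiogiznza
2. o -> e, u -> i / F C0 _: fires at position(s) 5: udtiegiznza
surface: udtiegiznza

cell KEL=ra, MOD=vo, POLE=ri:
underlying: udti-o-rop-gav
1. f -> v, k -> g, p -> b, s -> z / V _ V: no change
2. o -> e, u -> i / F C0 _: fires at position(s) 5: udtieropgav
surface: udtieropgav

cell KEL=ra, MOD=vo, POLE=ta:
underlying: udti-o-rop-nza
1. f -> v, k -> g, p -> b, s -> z / V _ V: no change
2. o -> e, u -> i / F C0 _: fires at position(s) 5: udtieropnza
surface: udtieropnza

cell KEL=ra, MOD=ta, POLE=ta:
underlying: udti-n-rop-nza
1. f -> v, k -> g, p -> b, s -> z / V _ V: no change
2. o -> e, u -> i / F C0 _: fires at position(s) 7: udtinrepnza
surface: udtinrepnza

cell KEL=ra, MOD=ib, POLE=ta:
underlying: udti-b-rop-nza
1. f -> v, k -> g, p -> b, s -> z / V _ V: no change
2. o -> e, u -> i / F C0 _: fires at position(s) 7: udtibrepnza
surface: udtibrepnza


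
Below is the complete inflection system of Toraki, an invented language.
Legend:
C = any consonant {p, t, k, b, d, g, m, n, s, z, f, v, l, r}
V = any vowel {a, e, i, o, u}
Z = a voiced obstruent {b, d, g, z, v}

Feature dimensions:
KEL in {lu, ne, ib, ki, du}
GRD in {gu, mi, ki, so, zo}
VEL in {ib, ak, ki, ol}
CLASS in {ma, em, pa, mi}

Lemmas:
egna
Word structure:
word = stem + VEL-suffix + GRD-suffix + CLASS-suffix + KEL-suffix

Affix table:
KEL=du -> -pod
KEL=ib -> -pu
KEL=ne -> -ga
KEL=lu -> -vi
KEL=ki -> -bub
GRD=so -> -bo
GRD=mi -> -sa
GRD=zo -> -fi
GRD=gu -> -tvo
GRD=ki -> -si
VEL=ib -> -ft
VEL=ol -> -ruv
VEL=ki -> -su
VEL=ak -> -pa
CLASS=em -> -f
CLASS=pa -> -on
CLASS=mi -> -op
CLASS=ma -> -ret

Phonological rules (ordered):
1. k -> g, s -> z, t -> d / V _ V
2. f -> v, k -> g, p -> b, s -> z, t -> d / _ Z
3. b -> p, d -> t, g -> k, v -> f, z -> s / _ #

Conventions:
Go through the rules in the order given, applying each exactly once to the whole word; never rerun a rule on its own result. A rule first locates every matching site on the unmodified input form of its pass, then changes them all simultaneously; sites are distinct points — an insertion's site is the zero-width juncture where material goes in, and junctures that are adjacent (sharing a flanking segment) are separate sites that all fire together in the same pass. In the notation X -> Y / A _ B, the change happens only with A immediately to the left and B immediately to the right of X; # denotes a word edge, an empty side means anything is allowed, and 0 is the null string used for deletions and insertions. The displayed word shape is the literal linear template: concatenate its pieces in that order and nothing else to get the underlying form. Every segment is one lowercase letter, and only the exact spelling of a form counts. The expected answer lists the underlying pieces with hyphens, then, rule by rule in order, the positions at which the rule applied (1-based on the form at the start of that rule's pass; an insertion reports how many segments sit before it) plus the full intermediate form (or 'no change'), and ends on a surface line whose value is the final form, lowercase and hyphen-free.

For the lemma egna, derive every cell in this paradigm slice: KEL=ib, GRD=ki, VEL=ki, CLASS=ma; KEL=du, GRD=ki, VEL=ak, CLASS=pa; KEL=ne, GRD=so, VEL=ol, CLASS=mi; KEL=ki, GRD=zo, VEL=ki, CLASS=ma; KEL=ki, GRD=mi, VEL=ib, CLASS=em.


cell KEL=ib, GRD=ki, VEL=ki, CLASS=ma:
underlying: egna-su-si-ret-pu
1. k -> g, s -> z, t -> d / V _ V: fires at position(s) 5, 7: egnazuziretpu
2. f -> v, k -> g, p -> b, s -> z, t -> d / _ Z: no change
3. b -> p, d -> t, g -> k, v -> f, z -> s / _ #: no change
surface: egnazuziretpu

cell KEL=du, GRD=ki, VEL=ak, CLASS=pa:
underlying: egna-pa-si-on-pod
1. k -> g, s -> z, t -> d / V _ V: fires at position(s) 7: egnapazionpod
2. f -> v, k -> g, p -> b, s -> z, t -> d / _ Z: no change
3. b -> p, d -> t, g -> k, v -> f, z -> s / _ #: fires at position(s) 13: egnapazionpot
surface: egnapazionpot

cell KEL=ne, GRD=so, VEL=ol, CLASS=mi:
underlying: egna-ruv-bo-op-ga
1. k -> g, s -> z, t -> d / V _ V: no change
2. f -> v, k -> g, p -> b, s -> z, t -> d / _ Z: fires at position(s) 11: egnaruvboobga
3. b -> p, d -> t, g -> k, v -> f, z -> s / _ #: no change
surface: egnaruvboobga

cell KEL=ki, GRD=zo, VEL=ki, CLASS=ma:
underlying: egna-su-fi-ret-bub
1. k -> g, s -> z, t -> d / V _ V: fires at position(s) 5: egnazufiretbub
2. f -> v, k -> g, p -> b, s -> z, t -> d / _ Z: fires at position(s) 11: egnazufiredbub
3. b -> p, d -> t, g -> k, v -> f, z -> s / _ #: fires at position(s) 14: egnazufiredbup
surface: egnazufiredbup

cell KEL=ki, GRD=mi, VEL=ib, CLASS=em:
underlying: egna-ft-sa-f-bub
1. k -> g, s -> z, t -> d / V _ V: no change
2. f -> v, k -> g, p -> b, s -> z, t -> d / _ Z: fires at position(s) 9: egnaftsavbub
3. b -> p, d -> t, g -> k, v -> f, z -> s / _ #: fires at position(s) 12: egnaftsavbup
surface: egnaftsavbup


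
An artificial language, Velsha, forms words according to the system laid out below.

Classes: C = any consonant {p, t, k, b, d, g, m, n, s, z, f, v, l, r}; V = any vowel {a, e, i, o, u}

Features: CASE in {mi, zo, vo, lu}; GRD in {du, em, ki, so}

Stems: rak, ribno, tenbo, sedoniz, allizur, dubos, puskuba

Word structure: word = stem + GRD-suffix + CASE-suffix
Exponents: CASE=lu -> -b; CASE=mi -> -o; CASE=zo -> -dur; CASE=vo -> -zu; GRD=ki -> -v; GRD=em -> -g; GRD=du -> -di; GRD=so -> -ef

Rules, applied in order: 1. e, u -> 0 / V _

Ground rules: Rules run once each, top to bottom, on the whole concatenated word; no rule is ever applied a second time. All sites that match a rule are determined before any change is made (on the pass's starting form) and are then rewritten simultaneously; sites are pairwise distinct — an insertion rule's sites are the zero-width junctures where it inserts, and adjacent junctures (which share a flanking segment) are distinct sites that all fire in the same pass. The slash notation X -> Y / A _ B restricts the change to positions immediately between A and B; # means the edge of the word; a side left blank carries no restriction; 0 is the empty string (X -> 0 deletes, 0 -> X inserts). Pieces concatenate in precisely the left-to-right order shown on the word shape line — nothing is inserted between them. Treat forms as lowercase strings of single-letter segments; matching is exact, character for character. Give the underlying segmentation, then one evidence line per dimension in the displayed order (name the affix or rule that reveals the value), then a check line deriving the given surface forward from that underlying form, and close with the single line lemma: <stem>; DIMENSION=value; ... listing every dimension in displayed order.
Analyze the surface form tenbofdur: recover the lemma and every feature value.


underlying: tenbo-ef-dur
CASE=zo - signalled by the affix -dur
GRD=so - signalled by the affix -ef
check: tenboefdur -> tenbofdur
lemma: tenbo; CASE=zo; GRD=so


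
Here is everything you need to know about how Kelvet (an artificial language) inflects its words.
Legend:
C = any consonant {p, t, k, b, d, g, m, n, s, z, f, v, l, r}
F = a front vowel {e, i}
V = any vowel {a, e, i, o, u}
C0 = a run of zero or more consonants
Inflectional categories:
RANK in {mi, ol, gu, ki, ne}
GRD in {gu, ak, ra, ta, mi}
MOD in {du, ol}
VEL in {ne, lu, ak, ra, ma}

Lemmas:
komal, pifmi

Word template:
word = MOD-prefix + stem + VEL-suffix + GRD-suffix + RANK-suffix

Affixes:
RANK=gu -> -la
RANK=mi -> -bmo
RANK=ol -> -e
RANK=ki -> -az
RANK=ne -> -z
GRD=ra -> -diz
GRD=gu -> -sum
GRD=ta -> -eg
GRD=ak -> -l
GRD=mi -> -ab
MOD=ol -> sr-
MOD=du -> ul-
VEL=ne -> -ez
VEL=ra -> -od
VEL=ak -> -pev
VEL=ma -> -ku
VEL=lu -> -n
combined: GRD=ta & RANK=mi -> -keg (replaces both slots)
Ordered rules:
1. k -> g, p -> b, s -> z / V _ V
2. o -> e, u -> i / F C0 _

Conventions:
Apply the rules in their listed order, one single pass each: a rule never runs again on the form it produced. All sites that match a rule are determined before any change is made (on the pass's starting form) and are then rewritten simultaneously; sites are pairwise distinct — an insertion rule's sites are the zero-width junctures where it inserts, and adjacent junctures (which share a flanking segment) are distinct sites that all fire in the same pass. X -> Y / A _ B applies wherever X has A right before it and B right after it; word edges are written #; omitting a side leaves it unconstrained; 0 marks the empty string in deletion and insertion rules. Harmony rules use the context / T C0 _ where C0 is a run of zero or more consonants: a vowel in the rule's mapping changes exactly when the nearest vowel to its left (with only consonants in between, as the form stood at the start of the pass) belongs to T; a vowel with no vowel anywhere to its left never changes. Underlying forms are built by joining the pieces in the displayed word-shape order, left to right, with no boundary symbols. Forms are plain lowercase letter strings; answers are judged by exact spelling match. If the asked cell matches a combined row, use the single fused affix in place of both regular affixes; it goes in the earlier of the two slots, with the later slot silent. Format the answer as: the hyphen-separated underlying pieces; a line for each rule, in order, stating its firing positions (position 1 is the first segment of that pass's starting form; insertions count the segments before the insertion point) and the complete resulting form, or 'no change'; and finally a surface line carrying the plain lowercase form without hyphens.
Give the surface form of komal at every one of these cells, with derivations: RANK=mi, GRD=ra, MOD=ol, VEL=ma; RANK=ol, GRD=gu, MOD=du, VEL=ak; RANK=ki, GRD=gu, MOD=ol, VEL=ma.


cell RANK=mi, GRD=ra, MOD=ol, VEL=ma:
underlying: sr-komal-ku-diz-bmo
1. k -> g, p -> b, s -> z / V _ V: no change
2. o -> e, u -> i / F C0 _: fires at position(s) 15: srkomalkudizbme
surface: srkomalkudizbme

cell RANK=ol, GRD=gu, MOD=du, VEL=ak:
underlying: ul-komal-pev-sum-e
1. k -> g, p -> b, s -> z / V _ V: no change
2. o -> e, u -> i / F C0 _: fires at position(s) 12: ulkomalpevsime
surface: ulkomalpevsime

cell RANK=ki, GRD=gu, MOD=ol, VEL=ma:
underlying: sr-komal-ku-sum-az
1. k -> g, p -> b, s -> z / V _ V: fires at position(s) 10: srkomalkuzumaz
2. o -> e, u -> i / F C0 _: no change
surface: srkomalkuzumaz


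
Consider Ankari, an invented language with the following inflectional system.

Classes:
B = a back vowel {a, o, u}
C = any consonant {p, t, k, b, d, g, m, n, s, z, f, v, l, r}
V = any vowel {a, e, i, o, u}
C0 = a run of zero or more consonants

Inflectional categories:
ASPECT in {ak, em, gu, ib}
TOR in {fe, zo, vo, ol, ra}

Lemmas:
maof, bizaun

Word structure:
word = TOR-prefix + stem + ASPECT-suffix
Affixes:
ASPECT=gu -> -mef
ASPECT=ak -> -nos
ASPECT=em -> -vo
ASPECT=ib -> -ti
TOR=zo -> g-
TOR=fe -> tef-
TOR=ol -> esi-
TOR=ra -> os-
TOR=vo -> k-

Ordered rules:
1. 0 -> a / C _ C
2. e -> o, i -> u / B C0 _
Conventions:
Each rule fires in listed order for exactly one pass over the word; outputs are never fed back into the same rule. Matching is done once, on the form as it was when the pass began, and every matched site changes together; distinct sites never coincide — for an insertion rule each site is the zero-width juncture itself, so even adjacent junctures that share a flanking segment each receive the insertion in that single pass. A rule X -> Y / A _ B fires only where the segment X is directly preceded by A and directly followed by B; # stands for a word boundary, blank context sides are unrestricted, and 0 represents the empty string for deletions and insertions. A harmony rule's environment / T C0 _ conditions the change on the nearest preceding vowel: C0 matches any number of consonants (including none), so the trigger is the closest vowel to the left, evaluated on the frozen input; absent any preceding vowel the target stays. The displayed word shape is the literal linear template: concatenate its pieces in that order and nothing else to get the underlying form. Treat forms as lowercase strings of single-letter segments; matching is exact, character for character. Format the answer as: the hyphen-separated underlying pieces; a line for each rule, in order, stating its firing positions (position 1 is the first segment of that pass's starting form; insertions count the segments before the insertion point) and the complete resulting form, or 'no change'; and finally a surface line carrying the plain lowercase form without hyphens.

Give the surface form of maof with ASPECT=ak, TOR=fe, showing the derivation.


underlying: tef-maof-nos
1. 0 -> a / C _ C: inserts after position(s) 3, 7: tefamaofanos
2. e -> o, i -> u / B C0 _: no change
surface: tefamaofanos


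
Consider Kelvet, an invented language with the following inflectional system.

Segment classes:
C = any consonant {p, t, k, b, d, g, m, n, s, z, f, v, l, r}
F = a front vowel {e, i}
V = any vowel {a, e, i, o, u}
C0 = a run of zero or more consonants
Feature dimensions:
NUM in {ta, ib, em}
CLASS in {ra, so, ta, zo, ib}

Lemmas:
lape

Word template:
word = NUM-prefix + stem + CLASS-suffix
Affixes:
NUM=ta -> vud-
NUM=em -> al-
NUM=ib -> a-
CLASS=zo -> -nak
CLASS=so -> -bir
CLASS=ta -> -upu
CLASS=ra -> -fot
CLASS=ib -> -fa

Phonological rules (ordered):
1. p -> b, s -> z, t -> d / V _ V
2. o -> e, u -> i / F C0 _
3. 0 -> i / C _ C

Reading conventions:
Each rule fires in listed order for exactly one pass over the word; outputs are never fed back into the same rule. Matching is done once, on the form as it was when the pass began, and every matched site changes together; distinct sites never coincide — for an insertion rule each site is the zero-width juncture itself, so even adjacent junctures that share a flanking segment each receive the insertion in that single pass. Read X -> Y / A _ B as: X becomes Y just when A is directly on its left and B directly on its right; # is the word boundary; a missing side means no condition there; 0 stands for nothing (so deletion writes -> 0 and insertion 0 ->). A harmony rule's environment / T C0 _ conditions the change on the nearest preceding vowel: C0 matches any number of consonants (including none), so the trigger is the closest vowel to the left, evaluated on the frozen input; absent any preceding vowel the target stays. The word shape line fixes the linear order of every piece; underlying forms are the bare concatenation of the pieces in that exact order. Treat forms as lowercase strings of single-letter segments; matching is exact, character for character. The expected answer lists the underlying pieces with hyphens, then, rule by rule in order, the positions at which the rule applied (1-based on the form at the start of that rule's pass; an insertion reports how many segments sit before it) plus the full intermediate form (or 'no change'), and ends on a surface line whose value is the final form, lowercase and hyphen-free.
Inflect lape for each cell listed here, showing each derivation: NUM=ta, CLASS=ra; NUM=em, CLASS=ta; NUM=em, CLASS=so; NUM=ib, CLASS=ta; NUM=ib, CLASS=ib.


cell NUM=ta, CLASS=ra:
underlying: vud-lape-fot
1. p -> b, s -> z, t -> d / V _ V: fires at position(s) 6: vudlabefot
2. o -> e, u -> i / F C0 _: fires at position(s) 9: vudlabefet
3. 0 -> i / C _ C: inserts after position(s) 3: vudilabefet
surface: vudilabefet

cell NUM=em, CLASS=ta:
underlying: al-lape-upu
1. p -> b, s -> z, t -> d / V _ V: fires at position(s) 5, 8: allabeubu
2. o -> e, u -> i / F C0 _: fires at position(s) 7: allabeibu
3. 0 -> i / C _ C: inserts after position(s) 2: alilabeibu
surface: alilabeibu

cell NUM=em, CLASS=so:
underlying: al-lape-bir
1. p -> b, s -> z, t -> d / V _ V: fires at position(s) 5: allabebir
2. o -> e, u -> i / F C0 _: no change
3. 0 -> i / C _ C: inserts after position(s) 2: alilabebir
surface: alilabebir

cell NUM=ib, CLASS=ta:
underlying: a-lape-upu
1. p -> b, s -> z, t -> d / V _ V: fires at position(s) 4, 7: alabeubu
2. o -> e, u -> i / F C0 _: fires at position(s) 6: alabeibu
3. 0 -> i / C _ C: no change
surface: alabeibu

cell NUM=ib, CLASS=ib:
underlying: a-lape-fa
1. p -> b, s -> z, t -> d / V _ V: fires at position(s) 4: alabefa
2. o -> e, u -> i / F C0 _: no change
3. 0 -> i / C _ C: no change
surface: alabefa


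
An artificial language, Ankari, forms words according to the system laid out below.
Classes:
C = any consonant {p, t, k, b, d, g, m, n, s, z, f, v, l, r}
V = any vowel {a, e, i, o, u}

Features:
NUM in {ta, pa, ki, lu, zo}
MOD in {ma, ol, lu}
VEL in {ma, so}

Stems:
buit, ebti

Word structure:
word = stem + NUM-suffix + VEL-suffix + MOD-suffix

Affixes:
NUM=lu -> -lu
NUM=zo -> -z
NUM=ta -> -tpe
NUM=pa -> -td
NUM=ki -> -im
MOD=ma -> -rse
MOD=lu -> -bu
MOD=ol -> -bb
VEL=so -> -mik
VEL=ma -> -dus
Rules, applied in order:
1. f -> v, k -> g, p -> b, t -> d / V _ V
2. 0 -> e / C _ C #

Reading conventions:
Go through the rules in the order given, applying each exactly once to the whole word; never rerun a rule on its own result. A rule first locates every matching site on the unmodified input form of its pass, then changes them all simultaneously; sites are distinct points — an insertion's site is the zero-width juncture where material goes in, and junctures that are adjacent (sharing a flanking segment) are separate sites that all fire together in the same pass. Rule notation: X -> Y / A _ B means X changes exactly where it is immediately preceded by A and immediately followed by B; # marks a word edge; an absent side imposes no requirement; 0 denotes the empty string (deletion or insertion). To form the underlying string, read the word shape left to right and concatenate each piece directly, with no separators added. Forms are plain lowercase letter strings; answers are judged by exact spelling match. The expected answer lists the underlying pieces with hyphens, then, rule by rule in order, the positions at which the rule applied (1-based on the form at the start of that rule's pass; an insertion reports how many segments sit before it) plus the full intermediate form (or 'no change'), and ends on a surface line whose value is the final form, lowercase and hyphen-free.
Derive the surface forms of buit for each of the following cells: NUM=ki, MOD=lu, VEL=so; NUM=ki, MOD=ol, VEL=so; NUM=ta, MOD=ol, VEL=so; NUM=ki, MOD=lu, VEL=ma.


cell NUM=ki, MOD=lu, VEL=so:
underlying: buit-im-mik-bu
1. f -> v, k -> g, p -> b, t -> d / V _ V: fires at position(s) 4: buidimmikbu
2. 0 -> e / C _ C #: no change
surface: buidimmikbu

cell NUM=ki, MOD=ol, VEL=so:
underlying: buit-im-mik-bb
1. f -> v, k -> g, p -> b, t -> d / V _ V: fires at position(s) 4: buidimmikbb
2. 0 -> e / C _ C #: inserts after position(s) 10: buidimmikbeb
surface: buidimmikbeb

cell NUM=ta, MOD=ol, VEL=so:
underlying: buit-tpe-mik-bb
1. f -> v, k -> g, p -> b, t -> d / V _ V: no change
2. 0 -> e / C _ C #: inserts after position(s) 11: buittpemikbeb
surface: buittpemikbeb

cell NUM=ki, MOD=lu, VEL=ma:
underlying: buit-im-dus-bu
1. f -> v, k -> g, p -> b, t -> d / V _ V: fires at position(s) 4: buidimdusbu
2. 0 -> e / C _ C #: no change
surface: buidimdusbu


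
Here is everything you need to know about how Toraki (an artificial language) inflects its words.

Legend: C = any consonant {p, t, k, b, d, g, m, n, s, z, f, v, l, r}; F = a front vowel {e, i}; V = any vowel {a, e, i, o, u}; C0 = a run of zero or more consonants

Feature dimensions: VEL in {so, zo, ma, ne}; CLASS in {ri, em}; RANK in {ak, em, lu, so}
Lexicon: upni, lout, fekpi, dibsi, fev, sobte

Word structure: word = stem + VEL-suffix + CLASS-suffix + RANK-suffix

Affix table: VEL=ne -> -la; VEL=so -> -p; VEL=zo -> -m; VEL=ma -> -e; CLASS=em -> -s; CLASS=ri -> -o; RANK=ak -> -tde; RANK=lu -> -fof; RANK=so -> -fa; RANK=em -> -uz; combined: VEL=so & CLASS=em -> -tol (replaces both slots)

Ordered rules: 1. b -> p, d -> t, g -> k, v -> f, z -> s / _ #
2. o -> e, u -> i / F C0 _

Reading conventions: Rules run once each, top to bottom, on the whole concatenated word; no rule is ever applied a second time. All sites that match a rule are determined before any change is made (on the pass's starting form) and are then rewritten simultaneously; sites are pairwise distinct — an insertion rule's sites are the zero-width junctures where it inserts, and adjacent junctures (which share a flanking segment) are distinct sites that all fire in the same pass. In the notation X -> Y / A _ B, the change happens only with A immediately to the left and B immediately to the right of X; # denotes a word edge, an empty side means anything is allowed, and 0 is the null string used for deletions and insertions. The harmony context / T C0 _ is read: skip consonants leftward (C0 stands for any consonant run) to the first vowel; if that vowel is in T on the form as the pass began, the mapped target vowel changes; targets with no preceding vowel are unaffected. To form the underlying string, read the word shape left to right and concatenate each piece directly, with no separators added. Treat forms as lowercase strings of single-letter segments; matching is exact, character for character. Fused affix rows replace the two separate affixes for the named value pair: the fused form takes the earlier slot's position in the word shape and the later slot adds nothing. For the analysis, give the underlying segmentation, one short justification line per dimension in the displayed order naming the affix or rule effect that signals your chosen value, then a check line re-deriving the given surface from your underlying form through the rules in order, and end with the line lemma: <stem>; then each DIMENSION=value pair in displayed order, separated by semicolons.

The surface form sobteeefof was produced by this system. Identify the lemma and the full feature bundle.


underlying: sobte-e-o-fof
VEL=ma - signalled by the affix -e
CLASS=ri - signalled by the affix -o
RANK=lu - signalled by the affix -fof
check: sobteeofof -> sobteeofof -> sobteeefof
lemma: sobte; VEL=ma; CLASS=ri; RANK=lu


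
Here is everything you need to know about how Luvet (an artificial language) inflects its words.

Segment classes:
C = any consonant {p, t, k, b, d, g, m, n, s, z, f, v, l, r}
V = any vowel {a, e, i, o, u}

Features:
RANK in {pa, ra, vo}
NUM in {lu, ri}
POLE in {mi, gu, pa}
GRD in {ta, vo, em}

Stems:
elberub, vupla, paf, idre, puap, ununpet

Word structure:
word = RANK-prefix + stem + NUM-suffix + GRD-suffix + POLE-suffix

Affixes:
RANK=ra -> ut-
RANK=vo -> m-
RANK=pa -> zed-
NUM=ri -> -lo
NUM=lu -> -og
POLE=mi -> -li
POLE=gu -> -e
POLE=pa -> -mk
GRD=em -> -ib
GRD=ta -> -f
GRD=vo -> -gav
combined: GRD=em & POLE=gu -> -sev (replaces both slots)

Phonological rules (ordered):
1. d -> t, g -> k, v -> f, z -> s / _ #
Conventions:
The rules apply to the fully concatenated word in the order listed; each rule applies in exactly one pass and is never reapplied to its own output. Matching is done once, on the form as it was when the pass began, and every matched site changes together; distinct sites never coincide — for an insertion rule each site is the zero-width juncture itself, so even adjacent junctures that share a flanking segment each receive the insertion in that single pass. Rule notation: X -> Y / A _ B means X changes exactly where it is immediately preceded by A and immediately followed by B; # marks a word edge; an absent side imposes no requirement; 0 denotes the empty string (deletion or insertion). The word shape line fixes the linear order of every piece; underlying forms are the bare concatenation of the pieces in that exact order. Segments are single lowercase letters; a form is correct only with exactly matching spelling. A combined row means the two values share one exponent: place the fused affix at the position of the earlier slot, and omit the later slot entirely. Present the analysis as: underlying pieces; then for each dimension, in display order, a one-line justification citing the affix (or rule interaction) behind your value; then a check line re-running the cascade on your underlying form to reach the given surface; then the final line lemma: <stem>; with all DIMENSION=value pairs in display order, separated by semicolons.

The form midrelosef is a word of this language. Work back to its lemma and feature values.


underlying: m-idre-lo-sev
RANK=vo - signalled by the affix m-
NUM=ri - signalled by the affix -lo
POLE=gu - signalled by the combined affix row
GRD=em - signalled by the combined affix row
check: midrelosev -> midrelosef
lemma: idre; RANK=vo; NUM=ri; POLE=gu; GRD=em


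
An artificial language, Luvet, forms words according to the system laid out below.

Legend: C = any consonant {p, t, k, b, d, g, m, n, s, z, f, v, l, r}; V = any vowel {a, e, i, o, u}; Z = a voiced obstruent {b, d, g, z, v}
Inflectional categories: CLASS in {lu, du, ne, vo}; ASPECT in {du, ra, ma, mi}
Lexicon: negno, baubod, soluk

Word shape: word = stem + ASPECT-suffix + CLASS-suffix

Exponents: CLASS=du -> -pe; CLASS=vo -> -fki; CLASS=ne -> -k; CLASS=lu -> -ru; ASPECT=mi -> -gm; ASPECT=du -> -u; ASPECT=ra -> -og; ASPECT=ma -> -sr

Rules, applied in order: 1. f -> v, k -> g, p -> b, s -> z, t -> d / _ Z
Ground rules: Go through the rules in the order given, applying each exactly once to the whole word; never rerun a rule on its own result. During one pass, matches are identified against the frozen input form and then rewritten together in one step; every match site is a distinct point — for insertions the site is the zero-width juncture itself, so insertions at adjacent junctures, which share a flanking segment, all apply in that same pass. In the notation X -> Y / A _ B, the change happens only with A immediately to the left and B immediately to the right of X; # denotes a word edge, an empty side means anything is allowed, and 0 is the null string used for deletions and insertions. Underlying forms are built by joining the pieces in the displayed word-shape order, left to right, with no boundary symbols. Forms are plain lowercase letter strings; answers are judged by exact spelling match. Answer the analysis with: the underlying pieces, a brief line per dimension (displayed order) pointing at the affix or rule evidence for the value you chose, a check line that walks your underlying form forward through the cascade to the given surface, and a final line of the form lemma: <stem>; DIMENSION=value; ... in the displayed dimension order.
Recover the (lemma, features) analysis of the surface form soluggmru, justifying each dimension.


underlying: soluk-gm-ru
CLASS=lu - signalled by the affix -ru
ASPECT=mi - signalled by the affix -gm
check: solukgmru -> soluggmru
lemma: soluk; CLASS=lu; ASPECT=mi


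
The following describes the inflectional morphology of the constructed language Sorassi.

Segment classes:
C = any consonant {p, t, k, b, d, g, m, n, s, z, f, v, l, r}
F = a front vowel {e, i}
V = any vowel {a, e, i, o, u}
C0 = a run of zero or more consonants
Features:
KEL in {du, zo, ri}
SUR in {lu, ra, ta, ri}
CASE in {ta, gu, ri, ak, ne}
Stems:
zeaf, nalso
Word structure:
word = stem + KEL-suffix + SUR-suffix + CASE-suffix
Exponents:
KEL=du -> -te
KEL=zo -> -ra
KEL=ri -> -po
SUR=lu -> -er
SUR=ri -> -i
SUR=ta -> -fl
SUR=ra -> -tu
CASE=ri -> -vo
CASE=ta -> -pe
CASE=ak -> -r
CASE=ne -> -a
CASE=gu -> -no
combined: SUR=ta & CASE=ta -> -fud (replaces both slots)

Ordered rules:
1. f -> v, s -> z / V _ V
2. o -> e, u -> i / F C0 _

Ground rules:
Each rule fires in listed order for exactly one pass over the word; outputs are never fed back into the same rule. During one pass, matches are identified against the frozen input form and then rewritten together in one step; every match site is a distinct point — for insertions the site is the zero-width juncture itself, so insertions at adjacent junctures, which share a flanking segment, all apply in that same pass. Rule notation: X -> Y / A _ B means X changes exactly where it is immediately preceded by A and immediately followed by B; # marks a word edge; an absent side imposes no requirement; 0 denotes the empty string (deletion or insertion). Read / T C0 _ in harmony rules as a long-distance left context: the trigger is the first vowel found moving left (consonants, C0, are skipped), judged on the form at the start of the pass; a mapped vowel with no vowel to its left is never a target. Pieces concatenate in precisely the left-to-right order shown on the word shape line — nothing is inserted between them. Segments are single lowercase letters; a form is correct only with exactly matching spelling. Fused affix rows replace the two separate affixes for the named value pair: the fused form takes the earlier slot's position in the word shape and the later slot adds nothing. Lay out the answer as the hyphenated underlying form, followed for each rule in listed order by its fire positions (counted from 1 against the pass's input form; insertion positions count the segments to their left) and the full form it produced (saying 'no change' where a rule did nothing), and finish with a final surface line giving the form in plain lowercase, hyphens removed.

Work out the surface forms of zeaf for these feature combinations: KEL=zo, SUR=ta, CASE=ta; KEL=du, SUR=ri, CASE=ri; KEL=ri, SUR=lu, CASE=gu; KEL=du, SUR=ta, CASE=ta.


cell KEL=zo, SUR=ta, CASE=ta:
underlying: zeaf-ra-fud
1. f -> v, s -> z / V _ V: fires at position(s) 7: zeafravud
2. o -> e, u -> i / F C0 _: no change
surface: zeafravud

cell KEL=du, SUR=ri, CASE=ri:
underlying: zeaf-te-i-vo
1. f -> v, s -> z / V _ V: no change
2. o -> e, u -> i / F C0 _: fires at position(s) 9: zeafteive
surface: zeafteive

cell KEL=ri, SUR=lu, CASE=gu:
underlying: zeaf-po-er-no
1. f -> v, s -> z / V _ V: no change
2. o -> e, u -> i / F C0 _: fires at position(s) 10: zeafpoerne
surface: zeafpoerne

cell KEL=du, SUR=ta, CASE=ta:
underlying: zeaf-te-fud
1. f -> v, s -> z / V _ V: fires at position(s) 7: zeaftevud
2. o -> e, u -> i / F C0 _: fires at position(s) 8: zeaftevid
surface: zeaftevid
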